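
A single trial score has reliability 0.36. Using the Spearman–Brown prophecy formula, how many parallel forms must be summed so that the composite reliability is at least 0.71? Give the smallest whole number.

5

k ≥ ρ*(1−ρ₁)/(ρ₁(1−ρ*)) = 0.71·0.64 / (0.36·0.29) = 4.352.
Smallest integer k = 5.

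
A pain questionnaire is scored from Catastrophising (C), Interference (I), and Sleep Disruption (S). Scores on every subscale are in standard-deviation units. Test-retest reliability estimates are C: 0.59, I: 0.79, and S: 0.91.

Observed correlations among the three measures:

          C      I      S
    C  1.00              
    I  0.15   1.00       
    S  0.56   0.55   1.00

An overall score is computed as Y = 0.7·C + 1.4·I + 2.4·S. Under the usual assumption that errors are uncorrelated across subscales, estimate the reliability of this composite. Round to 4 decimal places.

0.9197

Var(Y) = 0.7² + 1.4² + 2.4² + 2·[0.98·0.15 + 1.68·0.56 + 3.36·0.55] = 8.21 + 5.8716 = 14.0816.
Because errors are independent across components, Cov(Tᵢ,Tⱼ) = Cov(Xᵢ,Xⱼ); the off-diagonal part of the true-score variance is the same as above.
True-score variance = [0.7²·0.59 + 1.4²·0.79 + 2.4²·0.91] + 5.8716 = 7.0791 + 5.8716 = 12.9507.
Reliability = 12.9507 / 14.0816 = 0.9197.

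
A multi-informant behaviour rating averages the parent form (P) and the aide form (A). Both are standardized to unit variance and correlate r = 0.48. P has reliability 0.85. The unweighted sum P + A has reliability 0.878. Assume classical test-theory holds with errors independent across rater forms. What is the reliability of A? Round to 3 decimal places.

0.789

Var(P+A) = 2 + 2·0.48 = 2.960.
True-score variance = ρ_P + ρ_A + 2·0.48, so 0.878 = (0.85 + ρ_A + 0.96) / 2.960.
ρ_A = 0.878·2.960 − 0.85 − 0.96 = 0.789.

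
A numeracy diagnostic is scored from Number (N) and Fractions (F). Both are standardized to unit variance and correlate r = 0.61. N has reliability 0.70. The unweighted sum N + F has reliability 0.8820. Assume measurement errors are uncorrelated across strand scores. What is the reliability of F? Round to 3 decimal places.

Var(N+F) = 2 + 2·0.61 = 3.220.
True-score variance = ρ_N + ρ_F + 2·0.61, so 0.8820 = (0.70 + ρ_F + 1.22) / 3.220.
ρ_F = 0.8820·3.220 − 0.70 − 1.22 = 0.920.

0.920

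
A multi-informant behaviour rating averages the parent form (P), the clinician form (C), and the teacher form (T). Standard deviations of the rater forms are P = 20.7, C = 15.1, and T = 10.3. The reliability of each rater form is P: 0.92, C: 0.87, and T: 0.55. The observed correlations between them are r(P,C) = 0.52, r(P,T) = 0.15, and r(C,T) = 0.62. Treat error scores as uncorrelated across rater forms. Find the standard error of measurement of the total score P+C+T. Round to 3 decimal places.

10.567

Var(total) = 762.59 + 581.893 = 1344.48.
True-score variance = 650.929 + 581.893 = 1232.82, so reliability = 0.9169.
Error variance = 1344.48 − 1232.82 = 111.661; SEM = √111.661 = 10.567.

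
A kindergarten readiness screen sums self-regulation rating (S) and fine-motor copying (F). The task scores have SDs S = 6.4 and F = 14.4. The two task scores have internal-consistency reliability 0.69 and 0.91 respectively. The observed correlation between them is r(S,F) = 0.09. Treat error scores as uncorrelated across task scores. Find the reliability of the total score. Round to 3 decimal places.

0.882

Var(S+F) = 6.4² + 14.4² + 2·[6.4·14.4·0.09] = 248.32 + 16.5888 = 264.909.
Under uncorrelated errors the observed covariances equal the true-score covariances, so only the own-variance terms attenuate.
True-score variance = [6.4²·0.69 + 14.4²·0.91] + 16.5888 = 216.96 + 16.5888 = 233.549.
Reliability = 233.549 / 264.909 = 0.882.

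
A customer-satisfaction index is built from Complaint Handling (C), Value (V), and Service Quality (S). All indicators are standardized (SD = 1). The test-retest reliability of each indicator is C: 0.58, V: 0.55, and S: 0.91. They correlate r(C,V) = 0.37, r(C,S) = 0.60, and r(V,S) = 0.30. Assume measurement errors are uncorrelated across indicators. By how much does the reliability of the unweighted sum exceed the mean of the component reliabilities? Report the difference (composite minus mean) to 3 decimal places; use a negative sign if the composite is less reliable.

0.147

Var(sum) = 3 + 2.54 = 5.54; true-score variance = 2.04 + 2.54 = 4.58; composite reliability = 0.8267.
Mean component reliability = 0.6800.
Difference = 0.8267 − 0.6800 = 0.147.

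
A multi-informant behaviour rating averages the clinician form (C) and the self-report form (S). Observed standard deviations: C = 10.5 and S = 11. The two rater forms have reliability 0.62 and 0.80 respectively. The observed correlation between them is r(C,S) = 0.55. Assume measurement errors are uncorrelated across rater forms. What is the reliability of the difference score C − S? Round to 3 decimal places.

0.366

Var(C−S) = 10.5² + 11² − 2·10.5·11·0.55 = 231.25 − 127.05 = 104.2.
With uncorrelated errors the cross-covariances are all true-score covariance, so they carry over unchanged; only the diagonal terms shrink to ρᵢσᵢ².
True-score variance = [10.5²·0.62 + 11²·0.80] − 127.05 = 165.155 − 127.05 = 38.105.
Reliability = 38.105 / 104.2 = 0.366.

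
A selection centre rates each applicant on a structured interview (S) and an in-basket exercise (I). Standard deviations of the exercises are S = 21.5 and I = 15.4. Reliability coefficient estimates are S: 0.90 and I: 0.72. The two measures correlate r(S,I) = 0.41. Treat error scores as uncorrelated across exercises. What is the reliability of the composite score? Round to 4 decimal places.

0.8840

Var(S+I) = 21.5² + 15.4² + 2·[21.5·15.4·0.41] = 699.41 + 271.502 = 970.912.
With uncorrelated errors the cross-covariances are all true-score covariance, so they carry over unchanged; only the diagonal terms shrink to ρᵢσᵢ².
True-score variance = [21.5²·0.90 + 15.4²·0.72] + 271.502 = 586.78 + 271.502 = 858.282.
Reliability = 858.282 / 970.912 = 0.8840.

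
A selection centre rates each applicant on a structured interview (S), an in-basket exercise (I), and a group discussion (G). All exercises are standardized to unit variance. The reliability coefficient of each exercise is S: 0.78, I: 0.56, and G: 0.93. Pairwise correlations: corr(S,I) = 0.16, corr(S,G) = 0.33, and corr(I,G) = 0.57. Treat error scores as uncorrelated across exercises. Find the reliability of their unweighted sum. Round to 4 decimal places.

0.8574

Var(S+I+G) = 3 + 2·[0.16 + 0.33 + 0.57] = 3 + 2.12 = 5.12.
Because errors are independent across components, Cov(Tᵢ,Tⱼ) = Cov(Xᵢ,Xⱼ); the off-diagonal part of the true-score variance is the same as above.
True-score variance = [0.78 + 0.56 + 0.93] + 2.12 = 2.27 + 2.12 = 4.39.
Reliability = 4.39 / 5.12 = 0.8574.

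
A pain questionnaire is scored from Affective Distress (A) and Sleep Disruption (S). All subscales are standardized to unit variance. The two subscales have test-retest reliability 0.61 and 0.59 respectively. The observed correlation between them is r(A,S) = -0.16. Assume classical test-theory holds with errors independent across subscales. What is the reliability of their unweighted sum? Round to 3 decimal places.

Var(A+S) = 2 + 2·[(-0.16)] = 2 − 0.32 = 1.68.
Under uncorrelated errors the observed covariances equal the true-score covariances, so only the own-variance terms attenuate.
True-score variance = [0.61 + 0.59] − 0.32 = 1.2 − 0.32 = 0.88.
Reliability = 0.88 / 1.68 = 0.524.

0.524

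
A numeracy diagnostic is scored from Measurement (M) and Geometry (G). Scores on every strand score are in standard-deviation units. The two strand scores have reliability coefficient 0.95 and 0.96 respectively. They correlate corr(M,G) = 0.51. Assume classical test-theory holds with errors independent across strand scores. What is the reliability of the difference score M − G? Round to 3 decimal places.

Var(M−G) = 1 + 1 − 2·0.51 = 2 − 1.02 = 0.98.
With uncorrelated errors the cross-covariances are all true-score covariance, so they carry over unchanged; only the diagonal terms shrink to ρᵢσᵢ².
True-score variance = [0.95 + 0.96] − 1.02 = 1.91 − 1.02 = 0.89.
Reliability = 0.89 / 0.98 = 0.908.

0.908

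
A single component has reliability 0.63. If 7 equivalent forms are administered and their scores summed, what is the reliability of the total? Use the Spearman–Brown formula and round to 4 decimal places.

ρ_k = kρ / (1 + (k−1)ρ) = 7·0.63 / (1 + 6·0.63) = 4.410 / 4.780 = 0.9226.

0.9226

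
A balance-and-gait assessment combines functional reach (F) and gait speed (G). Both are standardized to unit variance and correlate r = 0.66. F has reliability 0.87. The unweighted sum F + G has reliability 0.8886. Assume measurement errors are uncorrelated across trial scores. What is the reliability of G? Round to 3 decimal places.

Var(F+G) = 2 + 2·0.66 = 3.320.
True-score variance = ρ_F + ρ_G + 2·0.66, so 0.8886 = (0.87 + ρ_G + 1.32) / 3.320.
ρ_G = 0.8886·3.320 − 0.87 − 1.32 = 0.760.

0.760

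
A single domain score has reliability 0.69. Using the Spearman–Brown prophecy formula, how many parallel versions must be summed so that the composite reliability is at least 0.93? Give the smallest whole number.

6

k ≥ ρ*(1−ρ₁)/(ρ₁(1−ρ*)) = 0.93·0.31 / (0.69·0.07) = 5.969.
Smallest integer k = 6.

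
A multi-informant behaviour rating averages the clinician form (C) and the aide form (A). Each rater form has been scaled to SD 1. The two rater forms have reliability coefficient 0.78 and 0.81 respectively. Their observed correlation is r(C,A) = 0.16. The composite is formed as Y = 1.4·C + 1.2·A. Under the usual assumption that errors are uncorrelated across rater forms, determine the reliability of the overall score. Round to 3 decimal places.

Var(Y) = 1.4² + 1.2² + 2·[1.68·0.16] = 3.4 + 0.5376 = 3.9376.
Because errors are independent across components, Cov(Tᵢ,Tⱼ) = Cov(Xᵢ,Xⱼ); the off-diagonal part of the true-score variance is the same as above.
True-score variance = [1.4²·0.78 + 1.2²·0.81] + 0.5376 = 2.6952 + 0.5376 = 3.2328.
Reliability = 3.2328 / 3.9376 = 0.821.

0.821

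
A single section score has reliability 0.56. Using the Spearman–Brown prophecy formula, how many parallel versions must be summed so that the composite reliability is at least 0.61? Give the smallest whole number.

2

k ≥ ρ*(1−ρ₁)/(ρ₁(1−ρ*)) = 0.61·0.44 / (0.56·0.39) = 1.229.
Smallest integer k = 2.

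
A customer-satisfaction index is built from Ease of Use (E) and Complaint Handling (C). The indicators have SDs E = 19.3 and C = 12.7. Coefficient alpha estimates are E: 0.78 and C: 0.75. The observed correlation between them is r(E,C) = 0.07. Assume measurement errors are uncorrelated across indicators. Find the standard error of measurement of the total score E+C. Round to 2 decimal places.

11.06

Var(total) = 533.78 + 34.3154 = 568.095.
True-score variance = 411.51 + 34.3154 = 445.825, so reliability = 0.7848.
Error variance = 568.095 − 445.825 = 122.27; SEM = √122.27 = 11.06.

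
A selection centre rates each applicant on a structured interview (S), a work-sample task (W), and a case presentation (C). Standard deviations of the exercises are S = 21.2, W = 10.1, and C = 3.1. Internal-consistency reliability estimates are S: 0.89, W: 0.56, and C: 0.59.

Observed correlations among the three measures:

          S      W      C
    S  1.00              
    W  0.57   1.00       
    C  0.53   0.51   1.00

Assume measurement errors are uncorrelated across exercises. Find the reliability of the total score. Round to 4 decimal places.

Var(S+W+C) = 21.2² + 10.1² + 3.1² + 2·[21.2·10.1·0.57 + 21.2·3.1·0.53 + 10.1·3.1·0.51] = 561.06 + 345.696 = 906.756.
Because errors are independent across components, Cov(Tᵢ,Tⱼ) = Cov(Xᵢ,Xⱼ); the off-diagonal part of the true-score variance is the same as above.
True-score variance = [21.2²·0.89 + 10.1²·0.56 + 3.1²·0.59] + 345.696 = 462.797 + 345.696 = 808.493.
Reliability = 808.493 / 906.756 = 0.8916.

0.8916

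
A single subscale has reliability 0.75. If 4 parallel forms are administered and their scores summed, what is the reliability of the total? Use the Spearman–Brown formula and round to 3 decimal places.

0.923

ρ_k = kρ / (1 + (k−1)ρ) = 4·0.75 / (1 + 3·0.75) = 3.000 / 3.250 = 0.923.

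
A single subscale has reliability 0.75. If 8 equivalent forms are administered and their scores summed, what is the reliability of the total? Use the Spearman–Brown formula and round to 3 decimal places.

ρ_k = kρ / (1 + (k−1)ρ) = 8·0.75 / (1 + 7·0.75) = 6.000 / 6.250 = 0.960.

0.960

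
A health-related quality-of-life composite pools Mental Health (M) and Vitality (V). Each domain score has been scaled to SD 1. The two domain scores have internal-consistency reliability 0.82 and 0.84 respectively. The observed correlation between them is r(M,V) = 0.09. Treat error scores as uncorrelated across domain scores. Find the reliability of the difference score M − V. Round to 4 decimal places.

Var(M−V) = 1 + 1 − 2·0.09 = 2 − 0.18 = 1.82.
Under uncorrelated errors the observed covariances equal the true-score covariances, so only the own-variance terms attenuate.
True-score variance = [0.82 + 0.84] − 0.18 = 1.66 − 0.18 = 1.48.
Reliability = 1.48 / 1.82 = 0.8132.

0.8132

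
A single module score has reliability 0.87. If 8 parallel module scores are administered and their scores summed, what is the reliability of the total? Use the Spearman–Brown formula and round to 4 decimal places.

ρ_k = kρ / (1 + (k−1)ρ) = 8·0.87 / (1 + 7·0.87) = 6.960 / 7.090 = 0.9817.

0.9817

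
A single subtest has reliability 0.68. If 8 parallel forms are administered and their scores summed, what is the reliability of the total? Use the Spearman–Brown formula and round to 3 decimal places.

ρ_k = kρ / (1 + (k−1)ρ) = 8·0.68 / (1 + 7·0.68) = 5.440 / 5.760 = 0.944.

0.944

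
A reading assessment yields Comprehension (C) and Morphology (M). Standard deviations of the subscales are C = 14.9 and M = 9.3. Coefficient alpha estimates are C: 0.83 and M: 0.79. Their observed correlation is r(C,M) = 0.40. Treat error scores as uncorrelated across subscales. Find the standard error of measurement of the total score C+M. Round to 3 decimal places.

7.477

Var(total) = 308.5 + 110.856 = 419.356.
True-score variance = 252.595 + 110.856 = 363.451, so reliability = 0.8667.
Error variance = 419.356 − 363.451 = 55.9046; SEM = √55.9046 = 7.477.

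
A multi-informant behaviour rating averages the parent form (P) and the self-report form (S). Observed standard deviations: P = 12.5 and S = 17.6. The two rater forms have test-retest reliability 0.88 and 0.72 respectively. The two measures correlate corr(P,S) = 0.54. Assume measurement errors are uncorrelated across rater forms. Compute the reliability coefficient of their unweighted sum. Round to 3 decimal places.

0.850

Var(P+S) = 12.5² + 17.6² + 2·[12.5·17.6·0.54] = 466.01 + 237.6 = 703.61.
Under uncorrelated errors the observed covariances equal the true-score covariances, so only the own-variance terms attenuate.
True-score variance = [12.5²·0.88 + 17.6²·0.72] + 237.6 = 360.527 + 237.6 = 598.127.
Reliability = 598.127 / 703.61 = 0.850.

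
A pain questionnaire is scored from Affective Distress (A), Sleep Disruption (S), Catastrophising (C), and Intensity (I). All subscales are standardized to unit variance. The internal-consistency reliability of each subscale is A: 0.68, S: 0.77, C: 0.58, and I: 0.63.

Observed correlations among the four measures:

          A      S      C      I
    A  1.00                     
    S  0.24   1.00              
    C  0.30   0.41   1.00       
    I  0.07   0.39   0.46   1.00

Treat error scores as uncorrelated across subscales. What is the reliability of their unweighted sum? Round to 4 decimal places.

0.8269

Var(A+S+C+I) = 4 + 2·[0.24 + 0.30 + 0.07 + 0.41 + 0.39 + 0.46] = 4 + 3.74 = 7.74.
Because errors are independent across components, Cov(Tᵢ,Tⱼ) = Cov(Xᵢ,Xⱼ); the off-diagonal part of the true-score variance is the same as above.
True-score variance = [0.68 + 0.77 + 0.58 + 0.63] + 3.74 = 2.66 + 3.74 = 6.4.
Reliability = 6.4 / 7.74 = 0.8269.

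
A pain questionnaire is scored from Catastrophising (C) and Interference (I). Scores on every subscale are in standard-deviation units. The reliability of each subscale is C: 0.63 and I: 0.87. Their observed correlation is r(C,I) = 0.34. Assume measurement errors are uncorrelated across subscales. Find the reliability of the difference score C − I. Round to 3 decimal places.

Var(C−I) = 1 + 1 − 2·0.34 = 2 − 0.68 = 1.32.
Under uncorrelated errors the observed covariances equal the true-score covariances, so only the own-variance terms attenuate.
True-score variance = [0.63 + 0.87] − 0.68 = 1.5 − 0.68 = 0.82.
Reliability = 0.82 / 1.32 = 0.621.

0.621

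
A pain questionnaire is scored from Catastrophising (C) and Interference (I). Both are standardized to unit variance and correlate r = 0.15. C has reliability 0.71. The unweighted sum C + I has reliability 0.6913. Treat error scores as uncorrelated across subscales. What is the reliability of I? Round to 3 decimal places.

0.580

Var(C+I) = 2 + 2·0.15 = 2.300.
True-score variance = ρ_C + ρ_I + 2·0.15, so 0.6913 = (0.71 + ρ_I + 0.30) / 2.300.
ρ_I = 0.6913·2.300 − 0.71 − 0.30 = 0.580.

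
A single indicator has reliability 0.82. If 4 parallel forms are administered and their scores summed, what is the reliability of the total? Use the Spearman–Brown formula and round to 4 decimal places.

ρ_k = kρ / (1 + (k−1)ρ) = 4·0.82 / (1 + 3·0.82) = 3.280 / 3.460 = 0.9480.

0.9480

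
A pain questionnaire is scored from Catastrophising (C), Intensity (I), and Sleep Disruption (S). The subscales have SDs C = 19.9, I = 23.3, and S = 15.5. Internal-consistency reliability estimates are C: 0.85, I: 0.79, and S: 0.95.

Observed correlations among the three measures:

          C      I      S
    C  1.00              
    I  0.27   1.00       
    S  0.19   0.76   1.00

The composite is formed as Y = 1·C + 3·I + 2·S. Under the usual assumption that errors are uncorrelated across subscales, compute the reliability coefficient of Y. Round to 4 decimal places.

Var(Y) = 19.9² + 3²·23.3² + 2²·15.5² + 2·[3·19.9·23.3·0.27 + 2·19.9·15.5·0.19 + 6·23.3·15.5·0.76] = 6243.02 + 4279.26 = 10522.3.
With uncorrelated errors the cross-covariances are all true-score covariance, so they carry over unchanged; only the diagonal terms shrink to ρᵢσᵢ².
True-score variance = [19.9²·0.85 + 3²·23.3²·0.79 + 2²·15.5²·0.95] + 4279.26 = 5109.51 + 4279.26 = 9388.76.
Reliability = 9388.76 / 10522.3 = 0.8923.

0.8923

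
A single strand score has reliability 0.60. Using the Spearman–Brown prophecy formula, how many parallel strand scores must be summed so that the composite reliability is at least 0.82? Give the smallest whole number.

k ≥ ρ*(1−ρ₁)/(ρ₁(1−ρ*)) = 0.82·0.40 / (0.60·0.18) = 3.037.
Smallest integer k = 4.

4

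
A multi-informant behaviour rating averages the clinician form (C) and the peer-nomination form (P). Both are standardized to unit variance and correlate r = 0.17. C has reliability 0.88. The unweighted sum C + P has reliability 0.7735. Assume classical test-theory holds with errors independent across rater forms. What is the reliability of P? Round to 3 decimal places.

0.590

Var(C+P) = 2 + 2·0.17 = 2.340.
True-score variance = ρ_C + ρ_P + 2·0.17, so 0.7735 = (0.88 + ρ_P + 0.34) / 2.340.
ρ_P = 0.7735·2.340 − 0.88 − 0.34 = 0.590.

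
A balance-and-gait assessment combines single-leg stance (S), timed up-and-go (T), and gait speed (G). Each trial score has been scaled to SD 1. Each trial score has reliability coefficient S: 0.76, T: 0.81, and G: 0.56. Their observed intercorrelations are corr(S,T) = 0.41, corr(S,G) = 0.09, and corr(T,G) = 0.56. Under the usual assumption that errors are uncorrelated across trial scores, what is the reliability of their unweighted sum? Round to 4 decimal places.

Var(S+T+G) = 3 + 2·[0.41 + 0.09 + 0.56] = 3 + 2.12 = 5.12.
Under uncorrelated errors the observed covariances equal the true-score covariances, so only the own-variance terms attenuate.
True-score variance = [0.76 + 0.81 + 0.56] + 2.12 = 2.13 + 2.12 = 4.25.
Reliability = 4.25 / 5.12 = 0.8301.

0.8301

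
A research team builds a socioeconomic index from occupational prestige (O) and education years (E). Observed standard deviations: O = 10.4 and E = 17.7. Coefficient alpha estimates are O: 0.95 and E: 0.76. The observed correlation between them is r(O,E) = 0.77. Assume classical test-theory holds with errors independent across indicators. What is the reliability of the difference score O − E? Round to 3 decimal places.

Var(O−E) = 10.4² + 17.7² − 2·10.4·17.7·0.77 = 421.45 − 283.483 = 137.967.
With uncorrelated errors the cross-covariances are all true-score covariance, so they carry over unchanged; only the diagonal terms shrink to ρᵢσᵢ².
True-score variance = [10.4²·0.95 + 17.7²·0.76] − 283.483 = 340.852 − 283.483 = 57.3692.
Reliability = 57.3692 / 137.967 = 0.416.

0.416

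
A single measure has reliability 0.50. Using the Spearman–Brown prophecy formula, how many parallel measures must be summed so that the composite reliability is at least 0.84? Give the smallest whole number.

k ≥ ρ*(1−ρ₁)/(ρ₁(1−ρ*)) = 0.84·0.50 / (0.50·0.16) = 5.250.
Smallest integer k = 6.

6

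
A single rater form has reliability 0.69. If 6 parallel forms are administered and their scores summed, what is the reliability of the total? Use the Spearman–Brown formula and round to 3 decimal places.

0.930

ρ_k = kρ / (1 + (k−1)ρ) = 6·0.69 / (1 + 5·0.69) = 4.140 / 4.450 = 0.930.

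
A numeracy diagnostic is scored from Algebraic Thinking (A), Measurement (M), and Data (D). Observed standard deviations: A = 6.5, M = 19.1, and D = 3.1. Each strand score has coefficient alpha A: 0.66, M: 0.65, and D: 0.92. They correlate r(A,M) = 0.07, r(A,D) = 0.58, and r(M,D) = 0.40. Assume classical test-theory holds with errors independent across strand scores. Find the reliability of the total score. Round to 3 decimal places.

Var(A+M+D) = 6.5² + 19.1² + 3.1² + 2·[6.5·19.1·0.07 + 6.5·3.1·0.58 + 19.1·3.1·0.40] = 416.67 + 88.123 = 504.793.
With uncorrelated errors the cross-covariances are all true-score covariance, so they carry over unchanged; only the diagonal terms shrink to ρᵢσᵢ².
True-score variance = [6.5²·0.66 + 19.1²·0.65 + 3.1²·0.92] + 88.123 = 273.853 + 88.123 = 361.976.
Reliability = 361.976 / 504.793 = 0.717.

0.717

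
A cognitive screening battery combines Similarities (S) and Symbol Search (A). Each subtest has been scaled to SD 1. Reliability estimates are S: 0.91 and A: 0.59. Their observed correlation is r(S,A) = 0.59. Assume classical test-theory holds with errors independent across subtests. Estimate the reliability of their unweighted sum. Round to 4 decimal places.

Var(S+A) = 2 + 2·[0.59] = 2 + 1.18 = 3.18.
Under uncorrelated errors the observed covariances equal the true-score covariances, so only the own-variance terms attenuate.
True-score variance = [0.91 + 0.59] + 1.18 = 1.5 + 1.18 = 2.68.
Reliability = 2.68 / 3.18 = 0.8428.

0.8428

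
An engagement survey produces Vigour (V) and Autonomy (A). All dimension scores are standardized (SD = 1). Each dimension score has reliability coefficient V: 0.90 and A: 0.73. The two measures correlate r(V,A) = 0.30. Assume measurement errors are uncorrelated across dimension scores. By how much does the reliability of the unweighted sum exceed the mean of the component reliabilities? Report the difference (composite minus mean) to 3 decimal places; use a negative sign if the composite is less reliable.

Var(sum) = 2 + 0.6 = 2.6; true-score variance = 1.63 + 0.6 = 2.23; composite reliability = 0.8577.
Mean component reliability = 0.8150.
Difference = 0.8577 − 0.8150 = 0.043.

0.043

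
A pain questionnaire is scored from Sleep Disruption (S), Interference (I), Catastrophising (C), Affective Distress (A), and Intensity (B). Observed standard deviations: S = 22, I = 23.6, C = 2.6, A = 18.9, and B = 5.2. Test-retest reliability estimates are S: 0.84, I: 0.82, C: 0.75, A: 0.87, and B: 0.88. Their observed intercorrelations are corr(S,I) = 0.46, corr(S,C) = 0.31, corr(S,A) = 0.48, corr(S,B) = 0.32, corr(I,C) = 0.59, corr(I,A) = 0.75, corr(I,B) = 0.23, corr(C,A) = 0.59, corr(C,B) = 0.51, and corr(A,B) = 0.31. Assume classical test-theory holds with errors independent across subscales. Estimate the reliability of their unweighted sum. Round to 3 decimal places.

Var(S+I+C+A+B) = 22² + 23.6² + 2.6² + 18.9² + 5.2² + 2·[22·23.6·0.46 + 22·2.6·0.31 + 22·18.9·0.48 + 22·5.2·0.32 + 23.6·2.6·0.59 + 23.6·18.9·0.75 + 23.6·5.2·0.23 + 2.6·18.9·0.59 + 2.6·5.2·0.51 + 18.9·5.2·0.31] = 1431.97 + 1916.14 = 3348.11.
Under uncorrelated errors the observed covariances equal the true-score covariances, so only the own-variance terms attenuate.
True-score variance = [22²·0.84 + 23.6²·0.82 + 2.6²·0.75 + 18.9²·0.87 + 5.2²·0.88] + 1916.14 = 1202.91 + 1916.14 = 3119.04.
Reliability = 3119.04 / 3348.11 = 0.932.

0.932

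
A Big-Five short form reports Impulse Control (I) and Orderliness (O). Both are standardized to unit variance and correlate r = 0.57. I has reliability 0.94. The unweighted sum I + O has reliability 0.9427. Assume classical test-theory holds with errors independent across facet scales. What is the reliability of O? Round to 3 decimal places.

Var(I+O) = 2 + 2·0.57 = 3.140.
True-score variance = ρ_I + ρ_O + 2·0.57, so 0.9427 = (0.94 + ρ_O + 1.14) / 3.140.
ρ_O = 0.9427·3.140 − 0.94 − 1.14 = 0.880.

0.880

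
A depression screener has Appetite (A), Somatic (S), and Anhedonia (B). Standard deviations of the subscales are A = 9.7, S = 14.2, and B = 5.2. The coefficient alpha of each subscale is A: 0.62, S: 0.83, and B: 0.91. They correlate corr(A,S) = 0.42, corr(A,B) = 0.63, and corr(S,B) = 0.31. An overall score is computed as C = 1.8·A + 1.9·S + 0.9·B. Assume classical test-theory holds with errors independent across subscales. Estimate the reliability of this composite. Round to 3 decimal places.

Var(C) = 1.8²·9.7² + 1.9²·14.2² + 0.9²·5.2² + 2·[3.42·9.7·14.2·0.42 + 1.62·9.7·5.2·0.63 + 1.71·14.2·5.2·0.31] = 1054.67 + 576.943 = 1631.62.
With uncorrelated errors the cross-covariances are all true-score covariance, so they carry over unchanged; only the diagonal terms shrink to ρᵢσᵢ².
True-score variance = [1.8²·9.7²·0.62 + 1.9²·14.2²·0.83 + 0.9²·5.2²·0.91] + 576.943 = 813.113 + 576.943 = 1390.06.
Reliability = 1390.06 / 1631.62 = 0.852.

0.852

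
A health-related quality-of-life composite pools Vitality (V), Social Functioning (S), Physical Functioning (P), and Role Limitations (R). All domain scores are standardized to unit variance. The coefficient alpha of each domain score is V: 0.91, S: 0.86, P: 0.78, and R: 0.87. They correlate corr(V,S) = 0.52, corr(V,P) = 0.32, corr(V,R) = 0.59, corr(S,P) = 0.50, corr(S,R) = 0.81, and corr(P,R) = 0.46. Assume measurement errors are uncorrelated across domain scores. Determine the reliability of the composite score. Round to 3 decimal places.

0.944

Var(V+S+P+R) = 4 + 2·[0.52 + 0.32 + 0.59 + 0.50 + 0.81 + 0.46] = 4 + 6.4 = 10.4.
With uncorrelated errors the cross-covariances are all true-score covariance, so they carry over unchanged; only the diagonal terms shrink to ρᵢσᵢ².
True-score variance = [0.91 + 0.86 + 0.78 + 0.87] + 6.4 = 3.42 + 6.4 = 9.82.
Reliability = 9.82 / 10.4 = 0.944.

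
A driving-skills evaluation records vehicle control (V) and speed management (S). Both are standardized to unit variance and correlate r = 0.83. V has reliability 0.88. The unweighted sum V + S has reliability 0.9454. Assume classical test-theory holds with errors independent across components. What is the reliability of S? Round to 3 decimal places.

Var(V+S) = 2 + 2·0.83 = 3.660.
True-score variance = ρ_V + ρ_S + 2·0.83, so 0.9454 = (0.88 + ρ_S + 1.66) / 3.660.
ρ_S = 0.9454·3.660 − 0.88 − 1.66 = 0.920.

0.920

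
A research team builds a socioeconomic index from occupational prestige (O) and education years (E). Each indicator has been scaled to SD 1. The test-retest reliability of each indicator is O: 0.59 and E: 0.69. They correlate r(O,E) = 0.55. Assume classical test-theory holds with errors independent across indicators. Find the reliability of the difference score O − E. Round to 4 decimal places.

0.2000

Var(O−E) = 1 + 1 − 2·0.55 = 2 − 1.1 = 0.9.
Because errors are independent across components, Cov(Tᵢ,Tⱼ) = Cov(Xᵢ,Xⱼ); the off-diagonal part of the true-score variance is the same as above.
True-score variance = [0.59 + 0.69] − 1.1 = 1.28 − 1.1 = 0.18.
Reliability = 0.18 / 0.9 = 0.2000.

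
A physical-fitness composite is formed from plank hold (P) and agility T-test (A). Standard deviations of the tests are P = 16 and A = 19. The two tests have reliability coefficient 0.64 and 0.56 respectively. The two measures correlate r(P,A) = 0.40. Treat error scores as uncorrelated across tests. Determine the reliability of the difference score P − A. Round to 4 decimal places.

0.3285

Var(P−A) = 16² + 19² − 2·16·19·0.40 = 617 − 243.2 = 373.8.
Under uncorrelated errors the observed covariances equal the true-score covariances, so only the own-variance terms attenuate.
True-score variance = [16²·0.64 + 19²·0.56] − 243.2 = 366 − 243.2 = 122.8.
Reliability = 122.8 / 373.8 = 0.3285.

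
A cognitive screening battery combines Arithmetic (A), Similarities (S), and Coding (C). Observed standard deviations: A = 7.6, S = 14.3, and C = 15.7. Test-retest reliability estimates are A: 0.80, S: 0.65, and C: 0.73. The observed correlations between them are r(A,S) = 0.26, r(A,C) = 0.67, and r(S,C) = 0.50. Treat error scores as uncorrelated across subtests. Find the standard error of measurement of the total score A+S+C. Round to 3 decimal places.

12.234

Var(total) = 508.74 + 440.912 = 949.652.
True-score variance = 359.064 + 440.912 = 799.977, so reliability = 0.8424.
Error variance = 949.652 − 799.977 = 149.676; SEM = √149.676 = 12.234.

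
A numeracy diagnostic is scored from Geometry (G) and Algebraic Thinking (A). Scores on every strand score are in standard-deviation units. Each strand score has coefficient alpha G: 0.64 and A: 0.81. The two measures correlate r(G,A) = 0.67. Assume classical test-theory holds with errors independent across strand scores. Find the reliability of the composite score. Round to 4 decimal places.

Var(G+A) = 2 + 2·[0.67] = 2 + 1.34 = 3.34.
Because errors are independent across components, Cov(Tᵢ,Tⱼ) = Cov(Xᵢ,Xⱼ); the off-diagonal part of the true-score variance is the same as above.
True-score variance = [0.64 + 0.81] + 1.34 = 1.45 + 1.34 = 2.79.
Reliability = 2.79 / 3.34 = 0.8353.

0.8353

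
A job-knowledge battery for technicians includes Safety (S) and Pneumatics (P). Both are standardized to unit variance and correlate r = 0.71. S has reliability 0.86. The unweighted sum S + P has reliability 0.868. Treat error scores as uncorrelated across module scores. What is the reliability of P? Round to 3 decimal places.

0.689

Var(S+P) = 2 + 2·0.71 = 3.420.
True-score variance = ρ_S + ρ_P + 2·0.71, so 0.868 = (0.86 + ρ_P + 1.42) / 3.420.
ρ_P = 0.868·3.420 − 0.86 − 1.42 = 0.689.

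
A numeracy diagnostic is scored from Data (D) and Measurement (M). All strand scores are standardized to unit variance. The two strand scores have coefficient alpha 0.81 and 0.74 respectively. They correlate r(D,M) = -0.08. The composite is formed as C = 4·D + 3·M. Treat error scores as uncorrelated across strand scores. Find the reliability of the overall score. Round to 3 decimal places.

Var(C) = 4² + 3² + 2·[12·(-0.08)] = 25 − 1.92 = 23.08.
Under uncorrelated errors the observed covariances equal the true-score covariances, so only the own-variance terms attenuate.
True-score variance = [4²·0.81 + 3²·0.74] − 1.92 = 19.62 − 1.92 = 17.7.
Reliability = 17.7 / 23.08 = 0.767.

0.767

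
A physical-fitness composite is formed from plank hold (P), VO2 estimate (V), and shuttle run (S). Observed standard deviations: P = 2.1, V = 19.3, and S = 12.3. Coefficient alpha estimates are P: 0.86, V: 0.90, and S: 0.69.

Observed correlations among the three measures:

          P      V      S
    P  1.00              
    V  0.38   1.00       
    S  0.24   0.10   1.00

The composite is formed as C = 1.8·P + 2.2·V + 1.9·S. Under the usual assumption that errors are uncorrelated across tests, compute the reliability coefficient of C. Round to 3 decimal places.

0.871

Var(C) = 1.8²·2.1² + 2.2²·19.3² + 1.9²·12.3² + 2·[3.96·2.1·19.3·0.38 + 3.42·2.1·12.3·0.24 + 4.18·19.3·12.3·0.10] = 2363.3 + 362.84 = 2726.14.
With uncorrelated errors the cross-covariances are all true-score covariance, so they carry over unchanged; only the diagonal terms shrink to ρᵢσᵢ².
True-score variance = [1.8²·2.1²·0.86 + 2.2²·19.3²·0.90 + 1.9²·12.3²·0.69] + 362.84 = 2011.7 + 362.84 = 2374.54.
Reliability = 2374.54 / 2726.14 = 0.871.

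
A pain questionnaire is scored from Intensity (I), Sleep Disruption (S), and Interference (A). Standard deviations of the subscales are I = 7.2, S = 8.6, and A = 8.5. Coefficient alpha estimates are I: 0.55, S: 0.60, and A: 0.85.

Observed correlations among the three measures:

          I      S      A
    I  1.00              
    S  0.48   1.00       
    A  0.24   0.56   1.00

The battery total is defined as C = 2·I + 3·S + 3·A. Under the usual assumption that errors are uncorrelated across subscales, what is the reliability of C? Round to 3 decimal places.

0.836

Var(C) = 2²·7.2² + 3²·8.6² + 3²·8.5² + 2·[6·7.2·8.6·0.48 + 6·7.2·8.5·0.24 + 9·8.6·8.5·0.56] = 1523.25 + 1269.76 = 2793.01.
Because errors are independent across components, Cov(Tᵢ,Tⱼ) = Cov(Xᵢ,Xⱼ); the off-diagonal part of the true-score variance is the same as above.
True-score variance = [2²·7.2²·0.55 + 3²·8.6²·0.60 + 3²·8.5²·0.85] + 1269.76 = 1066.14 + 1269.76 = 2335.91.
Reliability = 2335.91 / 2793.01 = 0.836.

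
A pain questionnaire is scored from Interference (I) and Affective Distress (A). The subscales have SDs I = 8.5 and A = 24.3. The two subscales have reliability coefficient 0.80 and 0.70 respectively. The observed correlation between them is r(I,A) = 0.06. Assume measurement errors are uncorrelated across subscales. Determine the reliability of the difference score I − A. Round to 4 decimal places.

0.6997

Var(I−A) = 8.5² + 24.3² − 2·8.5·24.3·0.06 = 662.74 − 24.786 = 637.954.
With uncorrelated errors the cross-covariances are all true-score covariance, so they carry over unchanged; only the diagonal terms shrink to ρᵢσᵢ².
True-score variance = [8.5²·0.80 + 24.3²·0.70] − 24.786 = 471.143 − 24.786 = 446.357.
Reliability = 446.357 / 637.954 = 0.6997.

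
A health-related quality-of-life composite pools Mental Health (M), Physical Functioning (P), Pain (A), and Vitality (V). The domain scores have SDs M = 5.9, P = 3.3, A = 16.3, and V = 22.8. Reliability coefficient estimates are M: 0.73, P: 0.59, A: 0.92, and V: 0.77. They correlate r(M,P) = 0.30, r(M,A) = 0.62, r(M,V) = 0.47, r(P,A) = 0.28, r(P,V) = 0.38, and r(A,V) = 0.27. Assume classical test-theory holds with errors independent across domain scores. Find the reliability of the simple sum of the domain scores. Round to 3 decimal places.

Var(M+P+A+V) = 5.9² + 3.3² + 16.3² + 22.8² + 2·[5.9·3.3·0.30 + 5.9·16.3·0.62 + 5.9·22.8·0.47 + 3.3·16.3·0.28 + 3.3·22.8·0.38 + 16.3·22.8·0.27] = 831.23 + 545.372 = 1376.6.
With uncorrelated errors the cross-covariances are all true-score covariance, so they carry over unchanged; only the diagonal terms shrink to ρᵢσᵢ².
True-score variance = [5.9²·0.73 + 3.3²·0.59 + 16.3²·0.92 + 22.8²·0.77] + 545.372 = 676.548 + 545.372 = 1221.92.
Reliability = 1221.92 / 1376.6 = 0.888.

0.888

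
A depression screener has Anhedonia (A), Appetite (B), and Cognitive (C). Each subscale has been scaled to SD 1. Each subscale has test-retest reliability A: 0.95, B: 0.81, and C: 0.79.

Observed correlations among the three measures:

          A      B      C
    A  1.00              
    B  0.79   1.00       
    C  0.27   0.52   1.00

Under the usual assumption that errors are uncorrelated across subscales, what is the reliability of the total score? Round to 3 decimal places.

Var(A+B+C) = 3 + 2·[0.79 + 0.27 + 0.52] = 3 + 3.16 = 6.16.
Because errors are independent across components, Cov(Tᵢ,Tⱼ) = Cov(Xᵢ,Xⱼ); the off-diagonal part of the true-score variance is the same as above.
True-score variance = [0.95 + 0.81 + 0.79] + 3.16 = 2.55 + 3.16 = 5.71.
Reliability = 5.71 / 6.16 = 0.927.

0.927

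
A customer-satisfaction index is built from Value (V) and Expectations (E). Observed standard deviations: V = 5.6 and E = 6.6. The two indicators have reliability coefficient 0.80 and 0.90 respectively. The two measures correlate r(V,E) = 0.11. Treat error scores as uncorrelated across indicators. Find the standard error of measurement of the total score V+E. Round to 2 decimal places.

3.26

Var(total) = 74.92 + 8.1312 = 83.0512.
True-score variance = 64.292 + 8.1312 = 72.4232, so reliability = 0.8720.
Error variance = 83.0512 − 72.4232 = 10.628; SEM = √10.628 = 3.26.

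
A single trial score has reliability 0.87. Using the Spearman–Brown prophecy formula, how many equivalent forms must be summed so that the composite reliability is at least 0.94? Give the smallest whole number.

k ≥ ρ*(1−ρ₁)/(ρ₁(1−ρ*)) = 0.94·0.13 / (0.87·0.06) = 2.341.
Smallest integer k = 3.

3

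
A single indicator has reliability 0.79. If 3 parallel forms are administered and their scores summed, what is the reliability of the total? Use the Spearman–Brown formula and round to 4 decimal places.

ρ_k = kρ / (1 + (k−1)ρ) = 3·0.79 / (1 + 2·0.79) = 2.370 / 2.580 = 0.9186.

0.9186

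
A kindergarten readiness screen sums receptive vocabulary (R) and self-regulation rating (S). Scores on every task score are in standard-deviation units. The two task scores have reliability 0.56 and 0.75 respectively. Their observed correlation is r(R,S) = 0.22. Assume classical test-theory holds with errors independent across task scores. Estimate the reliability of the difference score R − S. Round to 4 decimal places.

0.5577

Var(R−S) = 1 + 1 − 2·0.22 = 2 − 0.44 = 1.56.
With uncorrelated errors the cross-covariances are all true-score covariance, so they carry over unchanged; only the diagonal terms shrink to ρᵢσᵢ².
True-score variance = [0.56 + 0.75] − 0.44 = 1.31 − 0.44 = 0.87.
Reliability = 0.87 / 1.56 = 0.5577.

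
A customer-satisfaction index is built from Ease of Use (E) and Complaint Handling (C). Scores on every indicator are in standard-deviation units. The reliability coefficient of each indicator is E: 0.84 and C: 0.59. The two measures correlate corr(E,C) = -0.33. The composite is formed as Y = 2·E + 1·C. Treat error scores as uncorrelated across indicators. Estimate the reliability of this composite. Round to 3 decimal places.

0.715

Var(Y) = 2² + 1 + 2·[2·(-0.33)] = 5 − 1.32 = 3.68.
Because errors are independent across components, Cov(Tᵢ,Tⱼ) = Cov(Xᵢ,Xⱼ); the off-diagonal part of the true-score variance is the same as above.
True-score variance = [2²·0.84 + 0.59] − 1.32 = 3.95 − 1.32 = 2.63.
Reliability = 2.63 / 3.68 = 0.715.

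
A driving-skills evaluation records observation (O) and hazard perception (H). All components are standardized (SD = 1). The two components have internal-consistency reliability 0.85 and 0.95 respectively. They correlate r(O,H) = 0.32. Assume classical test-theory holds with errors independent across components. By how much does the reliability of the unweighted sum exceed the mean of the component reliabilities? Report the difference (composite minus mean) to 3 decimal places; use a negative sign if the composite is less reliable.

0.024

Var(sum) = 2 + 0.64 = 2.64; true-score variance = 1.8 + 0.64 = 2.44; composite reliability = 0.9242.
Mean component reliability = 0.9000.
Difference = 0.9242 − 0.9000 = 0.024.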